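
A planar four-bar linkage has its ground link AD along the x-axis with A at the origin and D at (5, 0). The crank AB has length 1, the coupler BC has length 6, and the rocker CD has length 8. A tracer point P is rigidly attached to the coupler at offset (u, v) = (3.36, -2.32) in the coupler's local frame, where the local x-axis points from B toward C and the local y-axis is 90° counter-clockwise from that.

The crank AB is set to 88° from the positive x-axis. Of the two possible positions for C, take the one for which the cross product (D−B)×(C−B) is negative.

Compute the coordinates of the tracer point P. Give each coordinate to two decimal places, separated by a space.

A=(0,0), D=(5.00,0)
B = A + 1.00·(cos88°, sin88°) = (0.0349, 0.9994)
|BD| = 5.0647
circle(B,6.00) ∩ circle(D,8.00): a=-0.2319, h=5.9955
  candidates: C₊=(0.9906,6.9228) cross=30.365; C₋=(-1.3755,-4.8325) cross=-30.365
  mode - wants cross < 0 → take C=(-1.3755,-4.8325) (cross=-30.365)
ex = (C−B)/|BC| = (-0.2351,-0.9720); ey = (0.9720,-0.2351)
P = B + 3.36·ex + -2.32·ey = (-3.0099,-1.7211)

-3.01 -1.72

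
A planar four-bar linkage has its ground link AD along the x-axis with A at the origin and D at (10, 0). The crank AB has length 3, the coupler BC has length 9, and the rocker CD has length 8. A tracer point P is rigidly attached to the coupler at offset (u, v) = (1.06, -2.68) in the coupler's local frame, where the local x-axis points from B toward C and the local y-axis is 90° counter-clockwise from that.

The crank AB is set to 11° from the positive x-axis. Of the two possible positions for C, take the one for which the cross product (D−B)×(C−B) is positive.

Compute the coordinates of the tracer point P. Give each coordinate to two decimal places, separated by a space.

5.73 -0.17

A=(0,0), D=(10.00,0)
B = A + 3.00·(cos11°, sin11°) = (2.9449, 0.5724)
|BD| = 7.0783
circle(B,9.00) ∩ circle(D,8.00): a=4.7400, h=7.6506
  candidates: C₊=(8.2881,7.8147) cross=54.154; C₋=(7.0506,-7.4365) cross=-54.154
  mode + wants cross > 0 → take C=(8.2881,7.8147) (cross=54.154)
ex = (C−B)/|BC| = (0.5937,0.8047); ey = (-0.8047,0.5937)
P = B + 1.06·ex + -2.68·ey = (5.7308,-0.1657)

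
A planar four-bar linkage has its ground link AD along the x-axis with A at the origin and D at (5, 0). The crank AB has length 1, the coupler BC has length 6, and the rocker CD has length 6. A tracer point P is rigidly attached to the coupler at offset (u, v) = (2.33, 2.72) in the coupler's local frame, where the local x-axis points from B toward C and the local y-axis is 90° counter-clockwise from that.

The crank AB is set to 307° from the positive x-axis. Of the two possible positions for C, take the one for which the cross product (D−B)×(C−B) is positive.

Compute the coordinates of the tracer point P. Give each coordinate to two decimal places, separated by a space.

-1.60 2.03

A=(0,0), D=(5.00,0)
B = A + 1.00·(cos307°, sin307°) = (0.6018, -0.7986)
|BD| = 4.4701
circle(B,6.00) ∩ circle(D,6.00): a=2.2351, h=5.5682
  candidates: C₊=(1.8061,5.0793) cross=24.890; C₋=(3.7957,-5.8779) cross=-24.890
  mode + wants cross > 0 → take C=(1.8061,5.0793) (cross=24.890)
ex = (C−B)/|BC| = (0.2007,0.9797); ey = (-0.9797,0.2007)
P = B + 2.33·ex + 2.72·ey = (-1.5952,2.0299)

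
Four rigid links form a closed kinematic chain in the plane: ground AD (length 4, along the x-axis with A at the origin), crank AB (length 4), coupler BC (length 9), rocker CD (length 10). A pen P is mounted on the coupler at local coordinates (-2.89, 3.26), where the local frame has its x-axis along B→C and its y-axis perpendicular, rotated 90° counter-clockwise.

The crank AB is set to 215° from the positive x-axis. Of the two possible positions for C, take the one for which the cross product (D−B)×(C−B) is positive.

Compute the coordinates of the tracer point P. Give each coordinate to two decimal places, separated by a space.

-6.49 -5.24

A=(0,0), D=(4.00,0)
B = A + 4.00·(cos215°, sin215°) = (-3.2766, -2.2943)
|BD| = 7.6297
circle(B,9.00) ∩ circle(D,10.00): a=2.5697, h=8.6253
  candidates: C₊=(-3.4195,6.7046) cross=65.809; C₋=(1.7679,-9.7477) cross=-65.809
  mode + wants cross > 0 → take C=(-3.4195,6.7046) (cross=65.809)
ex = (C−B)/|BC| = (-0.0159,0.9999); ey = (-0.9999,-0.0159)
P = B + -2.89·ex + 3.26·ey = (-6.4903,-5.2357)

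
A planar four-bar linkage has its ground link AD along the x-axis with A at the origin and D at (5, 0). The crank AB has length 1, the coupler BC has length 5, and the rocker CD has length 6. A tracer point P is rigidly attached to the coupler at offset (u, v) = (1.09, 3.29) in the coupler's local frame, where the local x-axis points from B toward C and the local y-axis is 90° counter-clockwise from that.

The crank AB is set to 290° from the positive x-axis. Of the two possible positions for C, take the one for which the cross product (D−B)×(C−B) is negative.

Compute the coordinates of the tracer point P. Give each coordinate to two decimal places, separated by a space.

A=(0,0), D=(5.00,0)
B = A + 1.00·(cos290°, sin290°) = (0.3420, -0.9397)
|BD| = 4.7518
circle(B,5.00) ∩ circle(D,6.00): a=1.2185, h=4.8493
  candidates: C₊=(0.5775,4.0548) cross=23.043; C₋=(2.4954,-5.4522) cross=-23.043
  mode - wants cross < 0 → take C=(2.4954,-5.4522) (cross=-23.043)
ex = (C−B)/|BC| = (0.4307,-0.9025); ey = (0.9025,0.4307)
P = B + 1.09·ex + 3.29·ey = (3.7807,-0.5065)

3.78 -0.51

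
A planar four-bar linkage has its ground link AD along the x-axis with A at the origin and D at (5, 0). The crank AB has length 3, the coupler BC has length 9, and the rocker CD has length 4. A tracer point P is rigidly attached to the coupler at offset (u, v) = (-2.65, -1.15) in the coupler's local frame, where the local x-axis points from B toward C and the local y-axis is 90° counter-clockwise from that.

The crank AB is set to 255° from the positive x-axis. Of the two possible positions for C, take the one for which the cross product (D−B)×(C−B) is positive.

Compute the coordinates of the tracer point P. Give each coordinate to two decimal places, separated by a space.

-1.60 -5.67

A=(0,0), D=(5.00,0)
B = A + 3.00·(cos255°, sin255°) = (-0.7765, -2.8978)
|BD| = 6.4626
circle(B,9.00) ∩ circle(D,4.00): a=8.2602, h=3.5733
  candidates: C₊=(5.0046,4.0000) cross=23.092; C₋=(8.2091,-2.3878) cross=-23.092
  mode + wants cross > 0 → take C=(5.0046,4.0000) (cross=23.092)
ex = (C−B)/|BC| = (0.6423,0.7664); ey = (-0.7664,0.6423)
P = B + -2.65·ex + -1.15·ey = (-1.5973,-5.6675)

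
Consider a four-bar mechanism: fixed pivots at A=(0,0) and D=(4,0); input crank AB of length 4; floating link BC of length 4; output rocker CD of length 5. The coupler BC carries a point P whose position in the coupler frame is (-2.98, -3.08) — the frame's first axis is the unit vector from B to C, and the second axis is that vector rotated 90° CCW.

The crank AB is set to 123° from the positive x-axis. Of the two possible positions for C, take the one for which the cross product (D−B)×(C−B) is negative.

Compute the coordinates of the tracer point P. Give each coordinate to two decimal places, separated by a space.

A=(0,0), D=(4.00,0)
B = A + 4.00·(cos123°, sin123°) = (-2.1786, 3.3547)
|BD| = 7.0305
circle(B,4.00) ∩ circle(D,5.00): a=2.8752, h=2.7809
  candidates: C₊=(1.6751,4.4266) cross=19.551; C₋=(-0.9787,-0.4611) cross=-19.551
  mode - wants cross < 0 → take C=(-0.9787,-0.4611) (cross=-19.551)
ex = (C−B)/|BC| = (0.3000,-0.9539); ey = (0.9539,0.3000)
P = B + -2.98·ex + -3.08·ey = (-6.0106,5.2736)

-6.01 5.27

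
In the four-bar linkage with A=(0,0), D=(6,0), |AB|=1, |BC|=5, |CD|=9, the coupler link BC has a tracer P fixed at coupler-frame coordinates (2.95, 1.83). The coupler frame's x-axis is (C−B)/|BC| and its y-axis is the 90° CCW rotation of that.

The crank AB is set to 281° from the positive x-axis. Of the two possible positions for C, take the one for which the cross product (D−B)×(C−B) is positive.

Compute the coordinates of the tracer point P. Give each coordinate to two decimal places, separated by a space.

-2.89 0.62

A=(0,0), D=(6.00,0)
B = A + 1.00·(cos281°, sin281°) = (0.1908, -0.9816)
|BD| = 5.8915
circle(B,5.00) ∩ circle(D,9.00): a=-1.8068, h=4.6621
  candidates: C₊=(-2.3675,3.3143) cross=27.467; C₋=(-0.8140,-5.8796) cross=-27.467
  mode + wants cross > 0 → take C=(-2.3675,3.3143) (cross=27.467)
ex = (C−B)/|BC| = (-0.5117,0.8592); ey = (-0.8592,-0.5117)
P = B + 2.95·ex + 1.83·ey = (-2.8909,0.6166)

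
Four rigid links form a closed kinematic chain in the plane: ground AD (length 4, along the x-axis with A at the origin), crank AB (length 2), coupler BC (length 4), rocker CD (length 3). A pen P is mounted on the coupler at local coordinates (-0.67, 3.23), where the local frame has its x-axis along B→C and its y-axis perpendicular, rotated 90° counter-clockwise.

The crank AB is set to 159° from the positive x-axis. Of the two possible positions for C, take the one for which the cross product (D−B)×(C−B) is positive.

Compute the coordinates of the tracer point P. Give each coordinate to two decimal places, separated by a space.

-3.63 3.51

A=(0,0), D=(4.00,0)
B = A + 2.00·(cos159°, sin159°) = (-1.8672, 0.7167)
|BD| = 5.9108
circle(B,4.00) ∩ circle(D,3.00): a=3.5475, h=1.8480
  candidates: C₊=(1.8783,2.1209) cross=10.923; C₋=(1.4301,-1.5478) cross=-10.923
  mode + wants cross > 0 → take C=(1.8783,2.1209) (cross=10.923)
ex = (C−B)/|BC| = (0.9364,0.3510); ey = (-0.3510,0.9364)
P = B + -0.67·ex + 3.23·ey = (-3.6284,3.5060)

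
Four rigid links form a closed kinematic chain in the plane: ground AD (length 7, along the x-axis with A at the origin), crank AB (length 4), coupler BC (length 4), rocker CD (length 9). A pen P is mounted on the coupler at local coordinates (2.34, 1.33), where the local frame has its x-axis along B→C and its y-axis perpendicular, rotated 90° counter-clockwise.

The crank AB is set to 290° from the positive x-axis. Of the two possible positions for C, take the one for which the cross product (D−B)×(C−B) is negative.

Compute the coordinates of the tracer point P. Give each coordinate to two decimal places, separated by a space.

A=(0,0), D=(7.00,0)
B = A + 4.00·(cos290°, sin290°) = (1.3681, -3.7588)
|BD| = 6.7710
circle(B,4.00) ∩ circle(D,9.00): a=-1.4143, h=3.7416
  candidates: C₊=(-1.8854,-1.4318) cross=25.335; C₋=(2.2687,-7.6561) cross=-25.335
  mode - wants cross < 0 → take C=(2.2687,-7.6561) (cross=-25.335)
ex = (C−B)/|BC| = (0.2252,-0.9743); ey = (0.9743,0.2252)
P = B + 2.34·ex + 1.33·ey = (3.1908,-5.7392)

3.19 -5.74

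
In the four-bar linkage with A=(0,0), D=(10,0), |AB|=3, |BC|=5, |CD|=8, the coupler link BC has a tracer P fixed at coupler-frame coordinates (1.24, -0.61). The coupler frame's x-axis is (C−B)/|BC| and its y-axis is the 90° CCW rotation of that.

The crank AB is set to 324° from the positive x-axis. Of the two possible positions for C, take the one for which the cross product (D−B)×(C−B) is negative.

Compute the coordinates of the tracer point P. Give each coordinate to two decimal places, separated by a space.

2.50 -3.14

A=(0,0), D=(10.00,0)
B = A + 3.00·(cos324°, sin324°) = (2.4271, -1.7634)
|BD| = 7.7755
circle(B,5.00) ∩ circle(D,8.00): a=1.3799, h=4.8058
  candidates: C₊=(2.6811,3.2302) cross=37.368; C₋=(4.8609,-6.1310) cross=-37.368
  mode - wants cross < 0 → take C=(4.8609,-6.1310) (cross=-37.368)
ex = (C−B)/|BC| = (0.4868,-0.8735); ey = (0.8735,0.4868)
P = B + 1.24·ex + -0.61·ey = (2.4978,-3.1435)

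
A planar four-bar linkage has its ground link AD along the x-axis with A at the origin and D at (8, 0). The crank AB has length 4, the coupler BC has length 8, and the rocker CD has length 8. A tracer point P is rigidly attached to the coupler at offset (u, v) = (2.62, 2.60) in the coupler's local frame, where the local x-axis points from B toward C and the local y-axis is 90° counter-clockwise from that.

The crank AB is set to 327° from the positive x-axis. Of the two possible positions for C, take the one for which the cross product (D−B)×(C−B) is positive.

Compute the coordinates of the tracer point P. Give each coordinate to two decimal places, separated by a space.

A=(0,0), D=(8.00,0)
B = A + 4.00·(cos327°, sin327°) = (3.3547, -2.1786)
|BD| = 5.1308
circle(B,8.00) ∩ circle(D,8.00): a=2.5654, h=7.5775
  candidates: C₊=(2.4599,5.7712) cross=38.879; C₋=(8.8948,-7.9498) cross=-38.879
  mode + wants cross > 0 → take C=(2.4599,5.7712) (cross=38.879)
ex = (C−B)/|BC| = (-0.1118,0.9937); ey = (-0.9937,-0.1118)
P = B + 2.62·ex + 2.60·ey = (0.4780,0.1342)

0.48 0.13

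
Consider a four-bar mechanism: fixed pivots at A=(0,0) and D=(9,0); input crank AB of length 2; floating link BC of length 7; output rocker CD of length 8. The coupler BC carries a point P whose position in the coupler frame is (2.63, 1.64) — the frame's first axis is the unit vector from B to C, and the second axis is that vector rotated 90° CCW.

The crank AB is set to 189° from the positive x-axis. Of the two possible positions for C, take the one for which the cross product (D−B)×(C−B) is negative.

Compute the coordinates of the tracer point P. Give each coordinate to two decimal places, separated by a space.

A=(0,0), D=(9.00,0)
B = A + 2.00·(cos189°, sin189°) = (-1.9754, -0.3129)
|BD| = 10.9798
circle(B,7.00) ∩ circle(D,8.00): a=4.8068, h=5.0886
  candidates: C₊=(2.6845,4.9107) cross=55.872; C₋=(2.9745,-5.2625) cross=-55.872
  mode - wants cross < 0 → take C=(2.9745,-5.2625) (cross=-55.872)
ex = (C−B)/|BC| = (0.7071,-0.7071); ey = (0.7071,0.7071)
P = B + 2.63·ex + 1.64·ey = (1.0440,-1.0128)

1.04 -1.01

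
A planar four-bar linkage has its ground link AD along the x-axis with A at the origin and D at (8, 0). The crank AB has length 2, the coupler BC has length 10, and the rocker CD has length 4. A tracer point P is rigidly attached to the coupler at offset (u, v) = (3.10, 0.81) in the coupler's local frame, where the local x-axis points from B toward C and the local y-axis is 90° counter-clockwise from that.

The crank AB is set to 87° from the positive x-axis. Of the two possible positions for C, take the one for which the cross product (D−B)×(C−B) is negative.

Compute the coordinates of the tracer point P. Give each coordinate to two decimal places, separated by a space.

A=(0,0), D=(8.00,0)
B = A + 2.00·(cos87°, sin87°) = (0.1047, 1.9973)
|BD| = 8.1440
circle(B,10.00) ∩ circle(D,4.00): a=9.2292, h=3.8500
  candidates: C₊=(9.9962,3.4663) cross=31.355; C₋=(8.1078,-3.9985) cross=-31.355
  mode - wants cross < 0 → take C=(8.1078,-3.9985) (cross=-31.355)
ex = (C−B)/|BC| = (0.8003,-0.5996); ey = (0.5996,0.8003)
P = B + 3.10·ex + 0.81·ey = (3.0713,0.7868)

3.07 0.79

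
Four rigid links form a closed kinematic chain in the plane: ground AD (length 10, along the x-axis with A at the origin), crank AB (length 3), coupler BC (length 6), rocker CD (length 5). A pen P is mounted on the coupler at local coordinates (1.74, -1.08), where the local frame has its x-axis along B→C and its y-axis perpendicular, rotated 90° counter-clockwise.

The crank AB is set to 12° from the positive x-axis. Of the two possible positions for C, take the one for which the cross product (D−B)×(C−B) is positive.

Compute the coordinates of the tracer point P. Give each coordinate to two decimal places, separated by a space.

4.97 0.87

A=(0,0), D=(10.00,0)
B = A + 3.00·(cos12°, sin12°) = (2.9344, 0.6237)
|BD| = 7.0930
circle(B,6.00) ∩ circle(D,5.00): a=4.3219, h=4.1618
  candidates: C₊=(7.6056,4.3894) cross=29.520; C₋=(6.8736,-3.9020) cross=-29.520
  mode + wants cross > 0 → take C=(7.6056,4.3894) (cross=29.520)
ex = (C−B)/|BC| = (0.7785,0.6276); ey = (-0.6276,0.7785)
P = B + 1.74·ex + -1.08·ey = (4.9669,0.8750)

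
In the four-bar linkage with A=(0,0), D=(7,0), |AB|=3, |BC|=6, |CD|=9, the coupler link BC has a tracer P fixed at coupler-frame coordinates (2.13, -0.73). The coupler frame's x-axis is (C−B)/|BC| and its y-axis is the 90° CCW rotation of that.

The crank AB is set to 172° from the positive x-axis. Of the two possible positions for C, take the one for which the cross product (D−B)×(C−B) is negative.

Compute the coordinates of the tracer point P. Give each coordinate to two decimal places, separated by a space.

A=(0,0), D=(7.00,0)
B = A + 3.00·(cos172°, sin172°) = (-2.9708, 0.4175)
|BD| = 9.9795
circle(B,6.00) ∩ circle(D,9.00): a=2.7352, h=5.3403
  candidates: C₊=(-0.0146,5.6387) cross=53.294; C₋=(-0.4615,-5.0325) cross=-53.294
  mode - wants cross < 0 → take C=(-0.4615,-5.0325) (cross=-53.294)
ex = (C−B)/|BC| = (0.4182,-0.9083); ey = (0.9083,0.4182)
P = B + 2.13·ex + -0.73·ey = (-2.7431,-1.8226)

-2.74 -1.82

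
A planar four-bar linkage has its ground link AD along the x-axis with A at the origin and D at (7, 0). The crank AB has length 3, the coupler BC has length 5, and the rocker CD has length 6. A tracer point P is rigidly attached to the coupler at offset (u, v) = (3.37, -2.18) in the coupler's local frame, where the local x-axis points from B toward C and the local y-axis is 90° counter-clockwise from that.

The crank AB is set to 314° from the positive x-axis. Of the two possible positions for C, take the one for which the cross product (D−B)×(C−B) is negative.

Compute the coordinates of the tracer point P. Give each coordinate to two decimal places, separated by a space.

A=(0,0), D=(7.00,0)
B = A + 3.00·(cos314°, sin314°) = (2.0840, -2.1580)
|BD| = 5.3688
circle(B,5.00) ∩ circle(D,6.00): a=1.6600, h=4.7164
  candidates: C₊=(1.7082,2.8278) cross=25.322; C₋=(5.4997,-5.8094) cross=-25.322
  mode - wants cross < 0 → take C=(5.4997,-5.8094) (cross=-25.322)
ex = (C−B)/|BC| = (0.6832,-0.7303); ey = (0.7303,0.6832)
P = B + 3.37·ex + -2.18·ey = (2.7942,-6.1083)

2.79 -6.11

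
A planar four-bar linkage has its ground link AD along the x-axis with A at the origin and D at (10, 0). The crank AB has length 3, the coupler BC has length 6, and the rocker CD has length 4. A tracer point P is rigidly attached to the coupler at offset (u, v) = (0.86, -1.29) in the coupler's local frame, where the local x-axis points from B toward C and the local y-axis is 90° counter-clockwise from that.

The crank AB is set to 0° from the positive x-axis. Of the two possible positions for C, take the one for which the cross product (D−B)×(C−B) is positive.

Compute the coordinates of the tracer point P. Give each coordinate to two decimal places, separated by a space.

A=(0,0), D=(10.00,0)
B = A + 3.00·(cos0°, sin0°) = (3.0000, 0.0000)
|BD| = 7.0000
circle(B,6.00) ∩ circle(D,4.00): a=4.9286, h=3.4219
  candidates: C₊=(7.9286,3.4219) cross=23.953; C₋=(7.9286,-3.4219) cross=-23.953
  mode + wants cross > 0 → take C=(7.9286,3.4219) (cross=23.953)
ex = (C−B)/|BC| = (0.8214,0.5703); ey = (-0.5703,0.8214)
P = B + 0.86·ex + -1.29·ey = (4.4421,-0.5692)

4.44 -0.57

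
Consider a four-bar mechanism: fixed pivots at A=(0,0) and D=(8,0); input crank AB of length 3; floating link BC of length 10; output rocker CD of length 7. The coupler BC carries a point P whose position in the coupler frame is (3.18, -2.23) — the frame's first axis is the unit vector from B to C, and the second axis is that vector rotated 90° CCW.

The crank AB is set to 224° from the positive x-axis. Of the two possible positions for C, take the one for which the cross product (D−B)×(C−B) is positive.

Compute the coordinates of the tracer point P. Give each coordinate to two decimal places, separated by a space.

1.56 -0.97

A=(0,0), D=(8.00,0)
B = A + 3.00·(cos224°, sin224°) = (-2.1580, -2.0840)
|BD| = 10.3696
circle(B,10.00) ∩ circle(D,7.00): a=7.6439, h=6.4475
  candidates: C₊=(4.0342,5.7682) cross=66.858; C₋=(6.6257,-6.8638) cross=-66.858
  mode + wants cross > 0 → take C=(4.0342,5.7682) (cross=66.858)
ex = (C−B)/|BC| = (0.6192,0.7852); ey = (-0.7852,0.6192)
P = B + 3.18·ex + -2.23·ey = (1.5621,-0.9678)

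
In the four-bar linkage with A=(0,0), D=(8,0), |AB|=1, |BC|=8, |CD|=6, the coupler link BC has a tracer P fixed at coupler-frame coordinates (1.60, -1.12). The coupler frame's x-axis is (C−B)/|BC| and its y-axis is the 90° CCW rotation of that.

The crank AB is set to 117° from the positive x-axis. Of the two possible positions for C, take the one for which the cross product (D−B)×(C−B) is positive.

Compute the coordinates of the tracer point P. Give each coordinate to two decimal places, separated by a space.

A=(0,0), D=(8.00,0)
B = A + 1.00·(cos117°, sin117°) = (-0.4540, 0.8910)
|BD| = 8.5008
circle(B,8.00) ∩ circle(D,6.00): a=5.8973, h=5.4057
  candidates: C₊=(5.9774,5.6488) cross=45.953; C₋=(4.8442,-5.1031) cross=-45.953
  mode + wants cross > 0 → take C=(5.9774,5.6488) (cross=45.953)
ex = (C−B)/|BC| = (0.8039,0.5947); ey = (-0.5947,0.8039)
P = B + 1.60·ex + -1.12·ey = (1.4984,0.9422)

1.50 0.94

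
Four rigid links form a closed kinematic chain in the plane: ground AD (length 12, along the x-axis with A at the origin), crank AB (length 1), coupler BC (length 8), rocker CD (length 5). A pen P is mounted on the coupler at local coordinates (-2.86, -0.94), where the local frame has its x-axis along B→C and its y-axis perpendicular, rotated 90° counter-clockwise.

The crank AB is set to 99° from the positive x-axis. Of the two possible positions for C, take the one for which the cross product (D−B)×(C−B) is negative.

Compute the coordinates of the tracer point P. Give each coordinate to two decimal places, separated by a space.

A=(0,0), D=(12.00,0)
B = A + 1.00·(cos99°, sin99°) = (-0.1564, 0.9877)
|BD| = 12.1965
circle(B,8.00) ∩ circle(D,5.00): a=7.6971, h=2.1806
  candidates: C₊=(7.6919,2.5378) cross=26.596; C₋=(7.3388,-1.8091) cross=-26.596
  mode - wants cross < 0 → take C=(7.3388,-1.8091) (cross=-26.596)
ex = (C−B)/|BC| = (0.9369,-0.3496); ey = (0.3496,0.9369)
P = B + -2.86·ex + -0.94·ey = (-3.1646,1.1069)

-3.16 1.11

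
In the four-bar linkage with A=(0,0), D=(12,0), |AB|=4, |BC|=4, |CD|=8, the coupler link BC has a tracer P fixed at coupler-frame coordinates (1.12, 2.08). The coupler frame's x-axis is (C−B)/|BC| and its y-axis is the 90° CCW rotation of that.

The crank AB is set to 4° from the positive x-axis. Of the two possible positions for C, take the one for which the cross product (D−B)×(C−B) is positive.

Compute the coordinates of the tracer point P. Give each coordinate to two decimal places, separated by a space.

2.32 1.95

A=(0,0), D=(12.00,0)
B = A + 4.00·(cos4°, sin4°) = (3.9903, 0.2790)
|BD| = 8.0146
circle(B,4.00) ∩ circle(D,8.00): a=1.0128, h=3.8697
  candidates: C₊=(5.1371,4.1111) cross=31.014; C₋=(4.8677,-3.6236) cross=-31.014
  mode + wants cross > 0 → take C=(5.1371,4.1111) (cross=31.014)
ex = (C−B)/|BC| = (0.2867,0.9580); ey = (-0.9580,0.2867)
P = B + 1.12·ex + 2.08·ey = (2.3187,1.9484)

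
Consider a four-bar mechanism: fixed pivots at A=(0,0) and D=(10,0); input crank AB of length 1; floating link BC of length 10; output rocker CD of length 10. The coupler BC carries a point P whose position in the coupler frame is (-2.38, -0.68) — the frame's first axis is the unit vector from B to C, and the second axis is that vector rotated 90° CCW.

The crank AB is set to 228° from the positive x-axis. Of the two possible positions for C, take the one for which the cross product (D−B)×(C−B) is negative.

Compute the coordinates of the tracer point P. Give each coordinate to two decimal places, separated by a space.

-2.63 0.77

A=(0,0), D=(10.00,0)
B = A + 1.00·(cos228°, sin228°) = (-0.6691, -0.7431)
|BD| = 10.6950
circle(B,10.00) ∩ circle(D,10.00): a=5.3475, h=8.4501
  candidates: C₊=(4.0783,8.0581) cross=90.374; C₋=(5.2526,-8.8013) cross=-90.374
  mode - wants cross < 0 → take C=(5.2526,-8.8013) (cross=-90.374)
ex = (C−B)/|BC| = (0.5922,-0.8058); ey = (0.8058,0.5922)
P = B + -2.38·ex + -0.68·ey = (-2.6265,0.7720)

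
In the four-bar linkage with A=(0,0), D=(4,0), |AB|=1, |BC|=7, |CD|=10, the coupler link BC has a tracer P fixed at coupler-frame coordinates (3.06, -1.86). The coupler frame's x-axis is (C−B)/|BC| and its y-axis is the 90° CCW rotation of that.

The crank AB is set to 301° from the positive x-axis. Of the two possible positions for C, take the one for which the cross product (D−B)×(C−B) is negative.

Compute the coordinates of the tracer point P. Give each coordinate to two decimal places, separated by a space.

A=(0,0), D=(4.00,0)
B = A + 1.00·(cos301°, sin301°) = (0.5150, -0.8572)
|BD| = 3.5888
circle(B,7.00) ∩ circle(D,10.00): a=-5.3110, h=4.5600
  candidates: C₊=(-5.7313,2.3024) cross=16.365; C₋=(-3.5531,-6.5537) cross=-16.365
  mode - wants cross < 0 → take C=(-3.5531,-6.5537) (cross=-16.365)
ex = (C−B)/|BC| = (-0.5812,-0.8138); ey = (0.8138,-0.5812)
P = B + 3.06·ex + -1.86·ey = (-2.7770,-2.2664)

-2.78 -2.27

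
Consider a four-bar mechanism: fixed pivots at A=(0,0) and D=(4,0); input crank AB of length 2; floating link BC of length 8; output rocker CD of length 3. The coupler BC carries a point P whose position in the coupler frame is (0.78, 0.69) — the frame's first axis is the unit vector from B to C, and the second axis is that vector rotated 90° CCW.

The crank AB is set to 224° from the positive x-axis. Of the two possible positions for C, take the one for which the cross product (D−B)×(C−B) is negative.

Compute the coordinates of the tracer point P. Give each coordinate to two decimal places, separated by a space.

-0.64 -0.72

A=(0,0), D=(4.00,0)
B = A + 2.00·(cos224°, sin224°) = (-1.4387, -1.3893)
|BD| = 5.6133
circle(B,8.00) ∩ circle(D,3.00): a=7.7057, h=2.1499
  candidates: C₊=(5.4952,2.6008) cross=12.068; C₋=(6.5594,-1.5651) cross=-12.068
  mode - wants cross < 0 → take C=(6.5594,-1.5651) (cross=-12.068)
ex = (C−B)/|BC| = (0.9998,-0.0220); ey = (0.0220,0.9998)
P = B + 0.78·ex + 0.69·ey = (-0.6437,-0.7166)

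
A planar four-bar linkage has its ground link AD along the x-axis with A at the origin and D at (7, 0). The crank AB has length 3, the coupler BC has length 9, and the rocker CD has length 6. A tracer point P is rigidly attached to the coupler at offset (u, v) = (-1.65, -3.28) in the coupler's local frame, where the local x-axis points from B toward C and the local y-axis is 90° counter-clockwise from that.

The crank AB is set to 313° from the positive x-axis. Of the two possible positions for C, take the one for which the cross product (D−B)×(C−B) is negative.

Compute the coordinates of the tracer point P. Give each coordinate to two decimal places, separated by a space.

-0.46 -4.87

A=(0,0), D=(7.00,0)
B = A + 3.00·(cos313°, sin313°) = (2.0460, -2.1941)
|BD| = 5.4181
circle(B,9.00) ∩ circle(D,6.00): a=6.8618, h=5.8237
  candidates: C₊=(5.9617,5.9095) cross=31.554; C₋=(10.6783,-4.7403) cross=-31.554
  mode - wants cross < 0 → take C=(10.6783,-4.7403) (cross=-31.554)
ex = (C−B)/|BC| = (0.9591,-0.2829); ey = (0.2829,0.9591)
P = B + -1.65·ex + -3.28·ey = (-0.4645,-4.8733)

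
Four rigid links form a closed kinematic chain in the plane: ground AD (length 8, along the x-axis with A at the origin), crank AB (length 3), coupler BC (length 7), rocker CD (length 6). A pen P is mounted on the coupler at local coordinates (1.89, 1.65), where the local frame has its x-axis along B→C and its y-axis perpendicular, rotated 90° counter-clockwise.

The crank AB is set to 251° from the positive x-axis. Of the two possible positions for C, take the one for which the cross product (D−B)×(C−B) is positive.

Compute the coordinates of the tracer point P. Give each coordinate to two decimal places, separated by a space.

-1.33 -0.35

A=(0,0), D=(8.00,0)
B = A + 3.00·(cos251°, sin251°) = (-0.9767, -2.8366)
|BD| = 9.4142
circle(B,7.00) ∩ circle(D,6.00): a=5.3975, h=4.4572
  candidates: C₊=(2.8270,3.0398) cross=41.961; C₋=(5.5130,-5.4603) cross=-41.961
  mode + wants cross > 0 → take C=(2.8270,3.0398) (cross=41.961)
ex = (C−B)/|BC| = (0.5434,0.8395); ey = (-0.8395,0.5434)
P = B + 1.89·ex + 1.65·ey = (-1.3348,-0.3533)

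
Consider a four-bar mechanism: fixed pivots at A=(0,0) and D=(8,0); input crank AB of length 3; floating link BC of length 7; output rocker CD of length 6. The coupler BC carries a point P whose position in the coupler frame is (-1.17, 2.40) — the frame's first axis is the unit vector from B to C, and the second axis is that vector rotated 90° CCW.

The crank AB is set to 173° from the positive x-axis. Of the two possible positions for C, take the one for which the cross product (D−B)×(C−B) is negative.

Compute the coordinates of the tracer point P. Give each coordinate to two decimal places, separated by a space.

-2.72 3.02

A=(0,0), D=(8.00,0)
B = A + 3.00·(cos173°, sin173°) = (-2.9776, 0.3656)
|BD| = 10.9837
circle(B,7.00) ∩ circle(D,6.00): a=6.0836, h=3.4625
  candidates: C₊=(3.2179,3.6237) cross=38.032; C₋=(2.9874,-3.2975) cross=-38.032
  mode - wants cross < 0 → take C=(2.9874,-3.2975) (cross=-38.032)
ex = (C−B)/|BC| = (0.8521,-0.5233); ey = (0.5233,0.8521)
P = B + -1.17·ex + 2.40·ey = (-2.7187,3.0230)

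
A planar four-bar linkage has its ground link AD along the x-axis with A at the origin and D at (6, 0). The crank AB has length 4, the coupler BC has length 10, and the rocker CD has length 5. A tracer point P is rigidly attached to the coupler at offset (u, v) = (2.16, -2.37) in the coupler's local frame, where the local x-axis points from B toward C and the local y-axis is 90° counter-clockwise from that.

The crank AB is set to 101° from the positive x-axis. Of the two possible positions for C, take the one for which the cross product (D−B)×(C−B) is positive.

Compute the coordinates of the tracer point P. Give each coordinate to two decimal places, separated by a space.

1.37 1.53

A=(0,0), D=(6.00,0)
B = A + 4.00·(cos101°, sin101°) = (-0.7632, 3.9265)
|BD| = 7.8204
circle(B,10.00) ∩ circle(D,5.00): a=8.7053, h=4.9211
  candidates: C₊=(9.2361,3.8115) cross=38.485; C₋=(4.2945,-4.7001) cross=-38.485
  mode + wants cross > 0 → take C=(9.2361,3.8115) (cross=38.485)
ex = (C−B)/|BC| = (0.9999,-0.0115); ey = (0.0115,0.9999)
P = B + 2.16·ex + -2.37·ey = (1.3694,1.5318)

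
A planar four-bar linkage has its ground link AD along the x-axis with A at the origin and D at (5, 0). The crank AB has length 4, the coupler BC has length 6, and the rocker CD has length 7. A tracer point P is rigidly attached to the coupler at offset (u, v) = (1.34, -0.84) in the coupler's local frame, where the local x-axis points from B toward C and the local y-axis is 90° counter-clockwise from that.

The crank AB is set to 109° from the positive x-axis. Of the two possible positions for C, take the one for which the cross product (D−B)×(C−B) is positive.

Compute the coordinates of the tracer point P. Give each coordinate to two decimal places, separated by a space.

0.28 3.76

A=(0,0), D=(5.00,0)
B = A + 4.00·(cos109°, sin109°) = (-1.3023, 3.7821)
|BD| = 7.3500
circle(B,6.00) ∩ circle(D,7.00): a=2.7907, h=5.3115
  candidates: C₊=(3.8237,6.9005) cross=39.040; C₋=(-1.6426,-2.2083) cross=-39.040
  mode + wants cross > 0 → take C=(3.8237,6.9005) (cross=39.040)
ex = (C−B)/|BC| = (0.8543,0.5197); ey = (-0.5197,0.8543)
P = B + 1.34·ex + -0.84·ey = (0.2791,3.7609)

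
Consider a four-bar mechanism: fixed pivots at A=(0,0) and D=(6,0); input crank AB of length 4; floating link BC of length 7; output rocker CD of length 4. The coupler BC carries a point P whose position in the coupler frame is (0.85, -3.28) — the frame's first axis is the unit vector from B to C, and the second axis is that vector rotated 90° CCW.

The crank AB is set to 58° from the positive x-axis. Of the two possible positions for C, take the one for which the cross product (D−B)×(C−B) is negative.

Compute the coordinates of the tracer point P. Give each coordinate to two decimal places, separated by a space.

-0.84 1.75

A=(0,0), D=(6.00,0)
B = A + 4.00·(cos58°, sin58°) = (2.1197, 3.3922)
|BD| = 5.1540
circle(B,7.00) ∩ circle(D,4.00): a=5.7784, h=3.9510
  candidates: C₊=(9.0705,2.5636) cross=20.363; C₋=(3.8697,-3.3855) cross=-20.363
  mode - wants cross < 0 → take C=(3.8697,-3.3855) (cross=-20.363)
ex = (C−B)/|BC| = (0.2500,-0.9682); ey = (0.9682,0.2500)
P = B + 0.85·ex + -3.28·ey = (-0.8437,1.7492)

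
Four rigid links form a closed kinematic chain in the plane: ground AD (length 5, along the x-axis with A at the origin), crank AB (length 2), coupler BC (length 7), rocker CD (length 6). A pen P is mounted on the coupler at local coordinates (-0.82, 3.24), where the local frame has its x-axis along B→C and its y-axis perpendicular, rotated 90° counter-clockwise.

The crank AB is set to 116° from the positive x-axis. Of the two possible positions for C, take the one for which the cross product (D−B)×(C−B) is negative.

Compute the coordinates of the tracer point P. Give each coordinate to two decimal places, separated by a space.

A=(0,0), D=(5.00,0)
B = A + 2.00·(cos116°, sin116°) = (-0.8767, 1.7976)
|BD| = 6.1455
circle(B,7.00) ∩ circle(D,6.00): a=4.1304, h=5.6515
  candidates: C₊=(4.7261,5.9937) cross=34.731; C₋=(1.4200,-4.8149) cross=-34.731
  mode - wants cross < 0 → take C=(1.4200,-4.8149) (cross=-34.731)
ex = (C−B)/|BC| = (0.3281,-0.9446); ey = (0.9446,0.3281)
P = B + -0.82·ex + 3.24·ey = (1.9149,3.6352)

1.91 3.64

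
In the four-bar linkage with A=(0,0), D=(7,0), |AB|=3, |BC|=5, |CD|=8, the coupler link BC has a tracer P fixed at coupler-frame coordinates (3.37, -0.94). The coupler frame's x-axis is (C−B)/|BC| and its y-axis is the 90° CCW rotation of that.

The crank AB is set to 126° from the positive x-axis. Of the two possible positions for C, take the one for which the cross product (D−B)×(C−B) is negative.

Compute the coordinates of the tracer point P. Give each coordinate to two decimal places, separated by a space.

A=(0,0), D=(7.00,0)
B = A + 3.00·(cos126°, sin126°) = (-1.7634, 2.4271)
|BD| = 9.0932
circle(B,5.00) ∩ circle(D,8.00): a=2.4022, h=4.3852
  candidates: C₊=(1.7221,6.0120) cross=39.875; C₋=(-0.6188,-2.4402) cross=-39.875
  mode - wants cross < 0 → take C=(-0.6188,-2.4402) (cross=-39.875)
ex = (C−B)/|BC| = (0.2289,-0.9734); ey = (0.9734,0.2289)
P = B + 3.37·ex + -0.94·ey = (-1.9069,-1.0686)

-1.91 -1.07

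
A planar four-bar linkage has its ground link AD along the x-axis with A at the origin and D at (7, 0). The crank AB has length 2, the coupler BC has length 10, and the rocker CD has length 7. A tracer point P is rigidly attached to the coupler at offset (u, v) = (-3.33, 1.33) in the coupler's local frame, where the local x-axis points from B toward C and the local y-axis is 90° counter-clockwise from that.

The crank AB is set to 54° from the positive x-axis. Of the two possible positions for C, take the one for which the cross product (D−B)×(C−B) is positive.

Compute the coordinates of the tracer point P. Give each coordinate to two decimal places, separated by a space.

-2.39 1.22

A=(0,0), D=(7.00,0)
B = A + 2.00·(cos54°, sin54°) = (1.1756, 1.6180)
|BD| = 6.0450
circle(B,10.00) ∩ circle(D,7.00): a=7.2409, h=6.8971
  candidates: C₊=(9.9983,6.3253) cross=41.693; C₋=(6.3061,-6.9655) cross=-41.693
  mode + wants cross > 0 → take C=(9.9983,6.3253) (cross=41.693)
ex = (C−B)/|BC| = (0.8823,0.4707); ey = (-0.4707,0.8823)
P = B + -3.33·ex + 1.33·ey = (-2.3885,1.2239)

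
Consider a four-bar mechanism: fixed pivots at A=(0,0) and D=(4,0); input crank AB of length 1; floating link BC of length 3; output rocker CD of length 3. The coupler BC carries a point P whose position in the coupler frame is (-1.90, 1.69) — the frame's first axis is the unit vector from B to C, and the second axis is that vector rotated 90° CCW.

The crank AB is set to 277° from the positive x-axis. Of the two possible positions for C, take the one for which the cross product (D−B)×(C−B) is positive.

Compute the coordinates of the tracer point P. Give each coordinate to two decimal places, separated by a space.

-2.25 -1.90

A=(0,0), D=(4.00,0)
B = A + 1.00·(cos277°, sin277°) = (0.1219, -0.9925)
|BD| = 4.0031
circle(B,3.00) ∩ circle(D,3.00): a=2.0016, h=2.2347
  candidates: C₊=(1.5069,1.6686) cross=8.946; C₋=(2.6150,-2.6612) cross=-8.946
  mode + wants cross > 0 → take C=(1.5069,1.6686) (cross=8.946)
ex = (C−B)/|BC| = (0.4617,0.8871); ey = (-0.8871,0.4617)
P = B + -1.90·ex + 1.69·ey = (-2.2544,-1.8977)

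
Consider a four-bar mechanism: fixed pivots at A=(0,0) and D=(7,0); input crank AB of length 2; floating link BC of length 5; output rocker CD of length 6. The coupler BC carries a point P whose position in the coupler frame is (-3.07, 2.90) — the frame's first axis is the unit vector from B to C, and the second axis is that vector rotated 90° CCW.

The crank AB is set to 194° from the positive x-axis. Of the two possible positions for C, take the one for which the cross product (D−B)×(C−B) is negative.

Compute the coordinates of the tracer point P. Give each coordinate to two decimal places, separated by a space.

-2.70 3.67

A=(0,0), D=(7.00,0)
B = A + 2.00·(cos194°, sin194°) = (-1.9406, -0.4838)
|BD| = 8.9537
circle(B,5.00) ∩ circle(D,6.00): a=3.8626, h=3.1750
  candidates: C₊=(1.7448,2.8952) cross=28.428; C₋=(2.0879,-3.4455) cross=-28.428
  mode - wants cross < 0 → take C=(2.0879,-3.4455) (cross=-28.428)
ex = (C−B)/|BC| = (0.8057,-0.5923); ey = (0.5923,0.8057)
P = B + -3.07·ex + 2.90·ey = (-2.6963,3.6711)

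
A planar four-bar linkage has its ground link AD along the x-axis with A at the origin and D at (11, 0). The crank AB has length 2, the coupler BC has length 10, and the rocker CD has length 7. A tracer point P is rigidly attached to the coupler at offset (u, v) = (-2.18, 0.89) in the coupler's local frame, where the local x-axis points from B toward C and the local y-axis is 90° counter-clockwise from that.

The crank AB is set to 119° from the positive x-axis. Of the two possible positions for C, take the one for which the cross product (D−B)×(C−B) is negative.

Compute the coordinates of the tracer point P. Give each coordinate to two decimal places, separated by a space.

A=(0,0), D=(11.00,0)
B = A + 2.00·(cos119°, sin119°) = (-0.9696, 1.7492)
|BD| = 12.0968
circle(B,10.00) ∩ circle(D,7.00): a=8.1564, h=5.7856
  candidates: C₊=(7.9377,6.2946) cross=69.987; C₋=(6.2644,-5.1550) cross=-69.987
  mode - wants cross < 0 → take C=(6.2644,-5.1550) (cross=-69.987)
ex = (C−B)/|BC| = (0.7234,-0.6904); ey = (0.6904,0.7234)
P = B + -2.18·ex + 0.89·ey = (-1.9322,3.8982)

-1.93 3.90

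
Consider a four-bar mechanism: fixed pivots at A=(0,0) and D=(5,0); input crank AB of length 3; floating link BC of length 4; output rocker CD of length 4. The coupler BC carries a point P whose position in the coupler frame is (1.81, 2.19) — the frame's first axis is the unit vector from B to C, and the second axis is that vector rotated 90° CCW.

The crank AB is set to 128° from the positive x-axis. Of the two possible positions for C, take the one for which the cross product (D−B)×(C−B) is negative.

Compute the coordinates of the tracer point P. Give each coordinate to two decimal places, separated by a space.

0.98 2.67

A=(0,0), D=(5.00,0)
B = A + 3.00·(cos128°, sin128°) = (-1.8470, 2.3640)
|BD| = 7.2436
circle(B,4.00) ∩ circle(D,4.00): a=3.6218, h=1.6978
  candidates: C₊=(2.1306,2.7869) cross=12.298; C₋=(1.0224,-0.4228) cross=-12.298
  mode - wants cross < 0 → take C=(1.0224,-0.4228) (cross=-12.298)
ex = (C−B)/|BC| = (0.7173,-0.6967); ey = (0.6967,0.7173)
P = B + 1.81·ex + 2.19·ey = (0.9772,2.6740)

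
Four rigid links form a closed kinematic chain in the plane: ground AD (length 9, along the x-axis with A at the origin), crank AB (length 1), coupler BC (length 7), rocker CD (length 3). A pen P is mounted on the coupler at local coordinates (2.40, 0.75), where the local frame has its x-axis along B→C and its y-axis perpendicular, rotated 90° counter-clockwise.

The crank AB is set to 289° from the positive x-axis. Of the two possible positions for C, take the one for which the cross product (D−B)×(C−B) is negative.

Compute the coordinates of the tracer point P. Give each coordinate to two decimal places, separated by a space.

2.83 -0.70

A=(0,0), D=(9.00,0)
B = A + 1.00·(cos289°, sin289°) = (0.3256, -0.9455)
|BD| = 8.7258
circle(B,7.00) ∩ circle(D,3.00): a=6.6550, h=2.1706
  candidates: C₊=(6.7061,1.9334) cross=18.940; C₋=(7.1765,-2.3822) cross=-18.940
  mode - wants cross < 0 → take C=(7.1765,-2.3822) (cross=-18.940)
ex = (C−B)/|BC| = (0.9787,-0.2052); ey = (0.2052,0.9787)
P = B + 2.40·ex + 0.75·ey = (2.8284,-0.7041)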